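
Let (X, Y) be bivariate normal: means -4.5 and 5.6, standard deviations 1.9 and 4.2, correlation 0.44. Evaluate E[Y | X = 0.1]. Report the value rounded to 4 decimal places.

For a bivariate normal, E[Y | X=x] = μ_Y + ρ·(σ_Y/σ_X)·(x − μ_X).
E[Y | X=0.1] = 5.6 + (0.44)·(4.2/1.9)·(0.1 − (-4.5)) = 5.6 + (0.97263)·(4.6) = 10.0741.

10.0741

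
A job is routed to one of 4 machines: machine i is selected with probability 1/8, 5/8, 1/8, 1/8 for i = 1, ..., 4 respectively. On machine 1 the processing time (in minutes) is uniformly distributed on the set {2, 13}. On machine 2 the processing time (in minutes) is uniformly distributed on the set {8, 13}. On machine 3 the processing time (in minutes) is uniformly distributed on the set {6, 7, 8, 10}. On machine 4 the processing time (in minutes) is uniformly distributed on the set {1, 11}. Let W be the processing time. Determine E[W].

295/32

E[W | machine 1] = (2+13)/2 = 15/2.
E[W | machine 2] = (8+13)/2 = 21/2.
E[W | machine 3] = (6+7+8+10)/4 = 31/4.
E[W | machine 4] = (1+11)/2 = 6.
E[W] = (1/8)·(15/2) + (5/8)·(21/2) + (1/8)·(31/4) + (1/8)·(6) = 295/32.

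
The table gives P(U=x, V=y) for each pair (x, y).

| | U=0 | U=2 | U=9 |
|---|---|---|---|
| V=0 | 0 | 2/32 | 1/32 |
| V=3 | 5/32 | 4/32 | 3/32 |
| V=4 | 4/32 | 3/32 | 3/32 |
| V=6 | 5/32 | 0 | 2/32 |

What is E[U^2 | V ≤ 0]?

89/3

P(V ≤ 0) = 3/32.
Summing U^2·P(U=x,V=y) over the conditioning event gives 89/32.
E[U^2 | V ≤ 0] = (89/32) / (3/32) = 89/3.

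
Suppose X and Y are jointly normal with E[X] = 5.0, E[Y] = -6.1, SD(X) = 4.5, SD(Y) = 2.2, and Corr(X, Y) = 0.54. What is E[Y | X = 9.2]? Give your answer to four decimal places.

-4.9912

E[Y | X=x] = μ_Y + ρ(σ_Y/σ_X)(x − μ_X) for jointly normal variables.
E[Y | X=9.2] = -6.1 + (0.54)·(2.2/4.5)·(9.2 − (5.0)) = -6.1 + (0.264)·(4.2) = -4.9912.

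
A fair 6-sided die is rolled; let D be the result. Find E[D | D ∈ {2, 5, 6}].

13/3

P(D ∈ {2, 5, 6}) = 1/2.
Σ over the event: 2·1/6 + 5·1/6 + 6·1/6 = 13/6.
E[D | D ∈ {2, 5, 6}] = (13/6) / (1/2) = 13/3.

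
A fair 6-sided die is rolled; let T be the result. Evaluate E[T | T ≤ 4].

5/2

Given T ≤ 4, T is equally likely to be any of {1, 2, 3, 4}.
E[T | T ≤ 4] = (1 + 2 + 3 + 4) / 4 = 5/2.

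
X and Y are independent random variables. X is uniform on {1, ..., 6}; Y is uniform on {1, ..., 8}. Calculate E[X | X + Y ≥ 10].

P(X + Y ≥ 10) = 5/16.
Summing X·P(x,y) over outcomes with X + Y ≥ 10 gives 35/24.
E[X | X + Y ≥ 10] = (35/24) / (5/16) = 14/3.

14/3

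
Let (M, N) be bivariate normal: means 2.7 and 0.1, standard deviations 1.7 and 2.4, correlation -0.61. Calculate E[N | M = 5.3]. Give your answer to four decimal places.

-2.1391

E[N | M=x] = μ_N + ρ(σ_N/σ_M)(x − μ_M) for jointly normal variables.
E[N | M=5.3] = 0.1 + (-0.61)·(2.4/1.7)·(5.3 − (2.7)) = 0.1 + (-0.86118)·(2.6) = -2.1391.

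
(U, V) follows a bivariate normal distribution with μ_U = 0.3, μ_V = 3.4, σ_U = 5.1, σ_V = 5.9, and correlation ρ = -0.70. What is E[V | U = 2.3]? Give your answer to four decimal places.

1.7804

For a bivariate normal, E[V | U=x] = μ_V + ρ·(σ_V/σ_U)·(x − μ_U).
E[V | U=2.3] = 3.4 + (-0.70)·(5.9/5.1)·(2.3 − (0.3)) = 3.4 + (-0.8098)·(2) = 1.7804.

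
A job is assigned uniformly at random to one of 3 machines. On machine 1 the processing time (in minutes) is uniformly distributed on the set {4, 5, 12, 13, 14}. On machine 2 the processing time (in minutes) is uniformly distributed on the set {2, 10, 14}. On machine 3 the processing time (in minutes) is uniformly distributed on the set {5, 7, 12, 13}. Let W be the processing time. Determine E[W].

1651/180

E[W | machine 1] = (4+5+12+13+14)/5 = 48/5.
E[W | machine 2] = (2+10+14)/3 = 26/3.
E[W | machine 3] = (5+7+12+13)/4 = 37/4.
By the law of total expectation,
E[W] = (1/3)·(48/5) + (1/3)·(26/3) + (1/3)·(37/4) = 1651/180.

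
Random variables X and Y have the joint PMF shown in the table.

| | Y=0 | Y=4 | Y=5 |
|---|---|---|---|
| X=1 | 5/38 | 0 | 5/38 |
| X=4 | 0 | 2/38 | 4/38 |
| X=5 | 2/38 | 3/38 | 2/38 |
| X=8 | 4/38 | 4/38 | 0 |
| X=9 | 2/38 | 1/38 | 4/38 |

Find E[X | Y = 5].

67/15

P(Y = 5) = 15/38.
Σ X·P over the event = 1·(5/38) + 4·(4/38) + 5·(2/38) + 9·(4/38) = 67/38.
E[X | Y = 5] = (67/38) / (15/38) = 67/15.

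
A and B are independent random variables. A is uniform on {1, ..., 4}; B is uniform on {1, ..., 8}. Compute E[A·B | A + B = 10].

61/3

Outcomes with A + B = 10: (2,8), (3,7), (4,6), each with probability 1/32.
E[A·B | A + B = 10] = (16 + 21 + 24) / 3 = 61/3.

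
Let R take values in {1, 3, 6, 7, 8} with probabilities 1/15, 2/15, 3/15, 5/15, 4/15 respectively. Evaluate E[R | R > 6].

P(R > 6) = 3/5.
Σ over the event: 7·1/3 + 8·4/15 = 67/15.
E[R | R > 6] = (67/15) / (3/5) = 67/9.

67/9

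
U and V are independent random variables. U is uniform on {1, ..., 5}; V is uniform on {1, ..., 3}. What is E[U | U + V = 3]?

3/2

Outcomes with U + V = 3: (1,2), (2,1), each with probability 1/15.
E[U | U + V = 3] = (1 + 2) / 2 = 3/2.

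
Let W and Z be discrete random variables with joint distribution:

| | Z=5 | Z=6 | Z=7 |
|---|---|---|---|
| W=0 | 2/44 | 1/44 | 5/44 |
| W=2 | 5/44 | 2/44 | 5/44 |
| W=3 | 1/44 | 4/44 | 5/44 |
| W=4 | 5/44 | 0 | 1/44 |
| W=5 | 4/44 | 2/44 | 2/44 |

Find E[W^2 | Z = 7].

131/18

P(Z = 7) = 9/22.
Σ W^2·P over the event = 0·(5/44) + 4·(5/44) + 9·(5/44) + 16·(1/44) + 25·(2/44) = 131/44.
E[W^2 | Z = 7] = (131/44) / (9/22) = 131/18.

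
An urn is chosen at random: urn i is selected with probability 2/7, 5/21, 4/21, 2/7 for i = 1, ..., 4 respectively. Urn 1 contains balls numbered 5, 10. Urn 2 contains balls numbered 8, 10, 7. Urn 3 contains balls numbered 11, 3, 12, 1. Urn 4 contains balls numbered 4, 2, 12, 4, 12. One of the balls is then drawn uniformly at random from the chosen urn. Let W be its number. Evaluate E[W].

E[W | urn 1] = (5+10)/2 = 15/2.
E[W | urn 2] = (8+10+7)/3 = 25/3.
E[W | urn 3] = (11+3+12+1)/4 = 27/4.
E[W | urn 4] = (4+2+12+4+12)/5 = 34/5.
By the law of total expectation,
E[W] = (2/7)·(15/2) + (5/21)·(25/3) + (4/21)·(27/4) + (2/7)·(34/5) = 331/45.

331/45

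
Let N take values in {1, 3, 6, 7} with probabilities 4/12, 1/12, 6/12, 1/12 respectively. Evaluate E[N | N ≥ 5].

P(N ≥ 5) = 7/12.
Σ over the event: 6·1/2 + 7·1/12 = 43/12.
E[N | N ≥ 5] = (43/12) / (7/12) = 43/7.

43/7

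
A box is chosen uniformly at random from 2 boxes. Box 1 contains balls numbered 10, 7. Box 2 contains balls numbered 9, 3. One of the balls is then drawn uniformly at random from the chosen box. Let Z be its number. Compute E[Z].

E[Z | box 1] = (10+7)/2 = 17/2.
E[Z | box 2] = (9+3)/2 = 6.
By the law of total expectation,
E[Z] = (1/2)·(17/2) + (1/2)·(6) = 29/4.

29/4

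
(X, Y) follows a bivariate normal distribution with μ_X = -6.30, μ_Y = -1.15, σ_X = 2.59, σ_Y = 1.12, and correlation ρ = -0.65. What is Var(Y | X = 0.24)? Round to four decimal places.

0.7244

The conditional variance in a bivariate normal is σ_Y²(1 − ρ²), independent of x.
Var(Y | X=0.24) = (1.12)²·(1 − (-0.65)²) = 1.2544·0.5775 = 0.7244.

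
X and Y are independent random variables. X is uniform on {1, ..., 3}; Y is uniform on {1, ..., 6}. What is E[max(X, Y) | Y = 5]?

5

P(Y = 5) = 1/6.
Summing max(X,Y)·P(x,y) over outcomes with Y = 5 gives 5/6.
E[max(X, Y) | Y = 5] = (5/6) / (1/6) = 5.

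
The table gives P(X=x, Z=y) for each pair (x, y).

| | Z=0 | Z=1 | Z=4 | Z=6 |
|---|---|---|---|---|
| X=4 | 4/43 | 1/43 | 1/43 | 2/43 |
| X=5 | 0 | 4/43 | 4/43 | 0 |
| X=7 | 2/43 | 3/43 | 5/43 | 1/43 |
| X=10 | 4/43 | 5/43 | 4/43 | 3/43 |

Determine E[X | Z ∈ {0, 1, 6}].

210/29

P(Z ∈ {0, 1, 6}) = 29/43.
Summing X·P(X=x,Z=y) over the conditioning event gives 210/43.
E[X | Z ∈ {0, 1, 6}] = (210/43) / (29/43) = 210/29.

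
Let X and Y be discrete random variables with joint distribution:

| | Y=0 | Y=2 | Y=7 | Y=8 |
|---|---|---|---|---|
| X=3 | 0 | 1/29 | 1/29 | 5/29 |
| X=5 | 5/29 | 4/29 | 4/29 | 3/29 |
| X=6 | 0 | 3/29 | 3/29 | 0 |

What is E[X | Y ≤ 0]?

P(Y ≤ 0) = 5/29.
Σ X·P over the event = 5·(5/29) = 25/29.
E[X | Y ≤ 0] = (25/29) / (5/29) = 5.

5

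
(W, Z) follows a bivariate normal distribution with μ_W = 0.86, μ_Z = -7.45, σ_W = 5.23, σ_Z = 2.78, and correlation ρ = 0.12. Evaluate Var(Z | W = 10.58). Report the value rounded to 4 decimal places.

7.6171

The conditional variance in a bivariate normal is σ_Z²(1 − ρ²), independent of x.
Var(Z | W=10.58) = (2.78)²·(1 − (0.12)²) = 7.7284·0.9856 = 7.6171.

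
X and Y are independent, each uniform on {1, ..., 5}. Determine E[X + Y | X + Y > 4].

P(X + Y > 4) = 19/25.
Summing (X+Y)·P(x,y) over outcomes with X + Y > 4 gives 26/5.
E[X + Y | X + Y > 4] = (26/5) / (19/25) = 130/19.

130/19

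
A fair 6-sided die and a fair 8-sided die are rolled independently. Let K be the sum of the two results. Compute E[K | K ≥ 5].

P(K ≥ 5) = 7/8.
E[K | K ≥ 5] = (91/12) / (7/8) = 26/3.

26/3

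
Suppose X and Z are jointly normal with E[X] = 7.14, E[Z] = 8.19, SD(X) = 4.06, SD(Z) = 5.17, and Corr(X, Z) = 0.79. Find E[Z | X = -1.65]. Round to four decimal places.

-0.6526

E[Z | X=x] = μ_Z + ρ(σ_Z/σ_X)(x − μ_X) for jointly normal variables.
E[Z | X=-1.65] = 8.19 + (0.79)·(5.17/4.06)·(-1.65 − (7.14)) = 8.19 + (1.005985)·(-8.79) = -0.6526.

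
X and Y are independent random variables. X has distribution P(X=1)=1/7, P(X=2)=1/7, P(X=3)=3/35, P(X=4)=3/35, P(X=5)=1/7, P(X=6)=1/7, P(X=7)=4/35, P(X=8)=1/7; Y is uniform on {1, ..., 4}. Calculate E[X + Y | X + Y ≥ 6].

P(X + Y ≥ 6) = 24/35.
Summing (X+Y)·P(x,y) over outcomes with X + Y ≥ 6 gives 407/70.
E[X + Y | X + Y ≥ 6] = (407/70) / (24/35) = 407/48.

407/48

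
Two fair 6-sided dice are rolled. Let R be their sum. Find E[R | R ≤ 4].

10/3

P(R ≤ 4) = 1/6.
Σ over the event: 2·1/36 + 3·1/18 + 4·1/12 = 5/9.
E[R | R ≤ 4] = (5/9) / (1/6) = 10/3.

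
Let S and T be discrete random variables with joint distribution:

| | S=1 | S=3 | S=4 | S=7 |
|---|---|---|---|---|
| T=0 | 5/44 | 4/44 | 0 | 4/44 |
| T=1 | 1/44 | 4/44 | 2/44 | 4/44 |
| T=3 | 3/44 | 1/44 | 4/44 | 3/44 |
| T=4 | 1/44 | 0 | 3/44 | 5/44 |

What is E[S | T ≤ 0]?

P(T ≤ 0) = 13/44.
Σ S·P over the event = 1·(5/44) + 3·(4/44) + 7·(4/44) = 45/44.
E[S | T ≤ 0] = (45/44) / (13/44) = 45/13.

45/13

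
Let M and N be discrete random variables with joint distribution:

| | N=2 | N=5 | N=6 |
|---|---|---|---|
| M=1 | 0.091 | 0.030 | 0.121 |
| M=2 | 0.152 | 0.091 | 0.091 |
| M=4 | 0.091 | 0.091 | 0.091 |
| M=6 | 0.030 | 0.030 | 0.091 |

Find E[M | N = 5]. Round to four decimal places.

P(N = 5) = 0.242.
Σ M·P over the event = 1·(0.030) + 2·(0.091) + 4·(0.091) + 6·(0.030) = 0.756.
E[M | N = 5] = (0.756) / (0.242) = 3.1240.

3.1240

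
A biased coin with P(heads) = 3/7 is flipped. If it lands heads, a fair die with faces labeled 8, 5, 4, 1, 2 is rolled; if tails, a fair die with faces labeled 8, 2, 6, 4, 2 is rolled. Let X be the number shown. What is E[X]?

148/35

E[X | heads] = (8+5+4+1+2)/5 = 4.
E[X | tails] = (8+2+6+4+2)/5 = 22/5.
E[X] = (3/7)·(4) + (4/7)·(22/5) = 148/35.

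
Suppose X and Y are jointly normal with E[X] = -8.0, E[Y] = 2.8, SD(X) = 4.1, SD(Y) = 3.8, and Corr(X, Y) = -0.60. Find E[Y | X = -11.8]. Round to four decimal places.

The regression of Y on X has slope ρ·σ_Y/σ_X and passes through (μ_X, μ_Y).
E[Y | X=-11.8] = 2.8 + (-0.60)·(3.8/4.1)·(-11.8 − (-8.0)) = 2.8 + (-0.5561)·(-3.8) = 4.9132.

4.9132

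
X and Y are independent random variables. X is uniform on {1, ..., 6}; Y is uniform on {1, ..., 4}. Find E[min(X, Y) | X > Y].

15/7

P(X > Y) = 7/12.
Summing min(X,Y)·P(x,y) over outcomes with X > Y gives 5/4.
E[min(X, Y) | X > Y] = (5/4) / (7/12) = 15/7.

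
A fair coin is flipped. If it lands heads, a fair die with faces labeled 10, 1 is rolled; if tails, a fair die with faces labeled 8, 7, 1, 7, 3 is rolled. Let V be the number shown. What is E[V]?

107/20

E[V | heads] = (10+1)/2 = 11/2.
E[V | tails] = (8+7+1+7+3)/5 = 26/5.
E[V] = (1/2)·(11/2) + (1/2)·(26/5) = 107/20.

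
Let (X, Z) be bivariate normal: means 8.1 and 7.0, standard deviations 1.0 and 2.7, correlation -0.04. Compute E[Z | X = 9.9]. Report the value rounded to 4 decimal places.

6.8056

E[Z | X=x] = μ_Z + ρ(σ_Z/σ_X)(x − μ_X) for jointly normal variables.
E[Z | X=9.9] = 7.0 + (-0.04)·(2.7/1.0)·(9.9 − (8.1)) = 7.0 + (-0.108)·(1.8) = 6.8056.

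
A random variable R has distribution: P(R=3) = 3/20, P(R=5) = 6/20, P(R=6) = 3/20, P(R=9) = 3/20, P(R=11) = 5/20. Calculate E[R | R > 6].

P(R > 6) = 2/5.
Σ over the event: 9·3/20 + 11·1/4 = 41/10.
E[R | R > 6] = (41/10) / (2/5) = 41/4.

41/4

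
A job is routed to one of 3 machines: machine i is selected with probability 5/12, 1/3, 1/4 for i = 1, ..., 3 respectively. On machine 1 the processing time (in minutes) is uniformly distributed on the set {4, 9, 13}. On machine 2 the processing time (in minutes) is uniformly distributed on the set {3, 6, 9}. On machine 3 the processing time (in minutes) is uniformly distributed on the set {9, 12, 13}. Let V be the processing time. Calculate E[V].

76/9

E[V | machine 1] = (4+9+13)/3 = 26/3.
E[V | machine 2] = (3+6+9)/3 = 6.
E[V | machine 3] = (9+12+13)/3 = 34/3.
By the law of total expectation,
E[V] = (5/12)·(26/3) + (1/3)·(6) + (1/4)·(34/3) = 76/9.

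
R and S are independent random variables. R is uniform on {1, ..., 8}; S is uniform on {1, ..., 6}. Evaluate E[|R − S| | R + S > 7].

P(R + S > 7) = 9/16.
Summing |R−S|·P(x,y) over outcomes with R + S > 7 gives 37/24.
E[|R − S| | R + S > 7] = (37/24) / (9/16) = 74/27.

74/27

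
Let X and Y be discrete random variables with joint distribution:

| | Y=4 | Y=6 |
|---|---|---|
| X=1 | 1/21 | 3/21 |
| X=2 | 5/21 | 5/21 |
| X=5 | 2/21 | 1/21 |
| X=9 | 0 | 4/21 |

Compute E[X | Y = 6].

54/13

P(Y = 6) = 13/21.
Σ X·P over the event = 1·(3/21) + 2·(5/21) + 5·(1/21) + 9·(4/21) = 18/7.
E[X | Y = 6] = (18/7) / (13/21) = 54/13.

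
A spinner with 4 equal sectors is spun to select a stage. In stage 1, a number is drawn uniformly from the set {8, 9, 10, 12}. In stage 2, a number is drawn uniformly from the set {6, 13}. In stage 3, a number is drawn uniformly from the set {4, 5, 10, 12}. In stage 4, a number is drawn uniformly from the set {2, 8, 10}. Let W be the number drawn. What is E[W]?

101/12

E[W | stage 1] = (8+9+10+12)/4 = 39/4.
E[W | stage 2] = (6+13)/2 = 19/2.
E[W | stage 3] = (4+5+10+12)/4 = 31/4.
E[W | stage 4] = (2+8+10)/3 = 20/3.
E[W] = (1/4)·(39/4) + (1/4)·(19/2) + (1/4)·(31/4) + (1/4)·(20/3) = 101/12.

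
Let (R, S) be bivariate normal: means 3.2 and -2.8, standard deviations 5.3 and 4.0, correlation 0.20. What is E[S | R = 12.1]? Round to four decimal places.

-1.4566

For a bivariate normal, E[S | R=x] = μ_S + ρ·(σ_S/σ_R)·(x − μ_R).
E[S | R=12.1] = -2.8 + (0.20)·(4.0/5.3)·(12.1 − (3.2)) = -2.8 + (0.15094)·(8.9) = -1.4566.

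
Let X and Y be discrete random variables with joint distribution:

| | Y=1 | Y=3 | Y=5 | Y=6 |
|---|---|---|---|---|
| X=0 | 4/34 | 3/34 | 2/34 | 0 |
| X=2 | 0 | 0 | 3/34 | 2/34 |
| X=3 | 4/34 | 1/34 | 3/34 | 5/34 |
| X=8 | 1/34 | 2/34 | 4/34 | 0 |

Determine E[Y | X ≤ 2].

25/7

P(X ≤ 2) = 7/17.
Summing Y·P(X=x,Y=y) over the conditioning event gives 25/17.
E[Y | X ≤ 2] = (25/17) / (7/17) = 25/7.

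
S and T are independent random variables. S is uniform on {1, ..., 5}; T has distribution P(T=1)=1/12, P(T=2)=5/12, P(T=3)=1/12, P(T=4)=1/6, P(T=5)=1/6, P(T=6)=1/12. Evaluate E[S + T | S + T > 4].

7

P(S + T > 4) = 23/30.
Summing (S+T)·P(x,y) over outcomes with S + T > 4 gives 161/30.
E[S + T | S + T > 4] = (161/30) / (23/30) = 7.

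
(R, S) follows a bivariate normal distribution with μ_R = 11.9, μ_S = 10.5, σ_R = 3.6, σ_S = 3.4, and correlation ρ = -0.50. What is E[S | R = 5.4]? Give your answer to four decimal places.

13.5694

E[S | R=x] = μ_S + ρ(σ_S/σ_R)(x − μ_R) for jointly normal variables.
E[S | R=5.4] = 10.5 + (-0.50)·(3.4/3.6)·(5.4 − (11.9)) = 10.5 + (-0.47222)·(-6.5) = 13.5694.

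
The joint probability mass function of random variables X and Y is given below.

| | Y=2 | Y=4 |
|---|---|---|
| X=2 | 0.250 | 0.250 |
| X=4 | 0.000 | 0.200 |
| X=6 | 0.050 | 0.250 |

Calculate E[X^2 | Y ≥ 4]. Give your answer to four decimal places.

18.8571

P(Y ≥ 4) = 0.700.
Σ X^2·P over the event = 4·(0.250) + 16·(0.200) + 36·(0.250) = 13.200.
E[X^2 | Y ≥ 4] = (13.200) / (0.700) = 18.8571.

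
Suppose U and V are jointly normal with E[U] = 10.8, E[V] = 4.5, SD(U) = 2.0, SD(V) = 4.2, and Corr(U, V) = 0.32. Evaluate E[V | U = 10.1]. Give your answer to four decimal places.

E[V | U=x] = μ_V + ρ(σ_V/σ_U)(x − μ_U) for jointly normal variables.
E[V | U=10.1] = 4.5 + (0.32)·(4.2/2.0)·(10.1 − (10.8)) = 4.5 + (0.672)·(-0.7) = 4.0296.

4.0296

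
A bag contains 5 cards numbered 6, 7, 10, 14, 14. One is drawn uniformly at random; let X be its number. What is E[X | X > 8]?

P(X > 8) = 3/5.
Σ over the event: 10·1/5 + 14·2/5 = 38/5.
E[X | X > 8] = (38/5) / (3/5) = 38/3.

38/3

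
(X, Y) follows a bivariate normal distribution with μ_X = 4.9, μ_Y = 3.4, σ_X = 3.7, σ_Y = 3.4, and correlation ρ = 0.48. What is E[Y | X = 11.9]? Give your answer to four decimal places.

6.4876

The regression of Y on X has slope ρ·σ_Y/σ_X and passes through (μ_X, μ_Y).
E[Y | X=11.9] = 3.4 + (0.48)·(3.4/3.7)·(11.9 − (4.9)) = 3.4 + (0.44108)·(7) = 6.4876.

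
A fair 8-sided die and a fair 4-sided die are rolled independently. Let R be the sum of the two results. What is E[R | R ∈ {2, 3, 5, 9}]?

64/11

P(R ∈ {2, 3, 5, 9}) = 11/32.
Σ over the event: 2·1/32 + 3·1/16 + 5·1/8 + 9·1/8 = 2.
E[R | R ∈ {2, 3, 5, 9}] = (2) / (11/32) = 64/11.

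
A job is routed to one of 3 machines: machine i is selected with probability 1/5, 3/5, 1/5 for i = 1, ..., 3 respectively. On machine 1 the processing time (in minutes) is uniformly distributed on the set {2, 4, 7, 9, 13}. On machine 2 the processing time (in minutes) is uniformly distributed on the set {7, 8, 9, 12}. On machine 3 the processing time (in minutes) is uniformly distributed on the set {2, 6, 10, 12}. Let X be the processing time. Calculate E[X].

83/10

E[X | machine 1] = (2+4+7+9+13)/5 = 7.
E[X | machine 2] = (7+8+9+12)/4 = 9.
E[X | machine 3] = (2+6+10+12)/4 = 15/2.
By the law of total expectation,
E[X] = (1/5)·(7) + (3/5)·(9) + (1/5)·(15/2) = 83/10.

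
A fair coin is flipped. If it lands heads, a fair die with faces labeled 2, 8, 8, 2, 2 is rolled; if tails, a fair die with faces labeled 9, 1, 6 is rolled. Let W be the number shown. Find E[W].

E[W | heads] = (2+8+8+2+2)/5 = 22/5.
E[W | tails] = (9+1+6)/3 = 16/3.
By the law of total expectation,
E[W] = (1/2)·(22/5) + (1/2)·(16/3) = 73/15.

73/15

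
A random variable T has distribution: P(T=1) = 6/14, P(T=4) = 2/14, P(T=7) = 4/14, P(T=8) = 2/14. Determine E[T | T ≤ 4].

P(T ≤ 4) = 4/7.
Σ over the event: 1·3/7 + 4·1/7 = 1.
E[T | T ≤ 4] = (1) / (4/7) = 7/4.

7/4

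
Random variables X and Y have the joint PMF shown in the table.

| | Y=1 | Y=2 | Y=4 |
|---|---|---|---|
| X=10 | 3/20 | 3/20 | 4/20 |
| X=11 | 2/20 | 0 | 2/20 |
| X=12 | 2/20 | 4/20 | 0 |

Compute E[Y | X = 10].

5/2

P(X = 10) = 1/2.
Σ Y·P over the event = 1·(3/20) + 2·(3/20) + 4·(4/20) = 5/4.
E[Y | X = 10] = (5/4) / (1/2) = 5/2.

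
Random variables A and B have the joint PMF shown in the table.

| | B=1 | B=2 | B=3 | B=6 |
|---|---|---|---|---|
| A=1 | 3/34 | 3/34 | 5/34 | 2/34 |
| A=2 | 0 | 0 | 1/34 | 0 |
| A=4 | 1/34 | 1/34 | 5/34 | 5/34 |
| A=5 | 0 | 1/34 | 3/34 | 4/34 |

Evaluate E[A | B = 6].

42/11

P(B = 6) = 11/34.
Summing A·P(A=x,B=y) over the conditioning event gives 21/17.
E[A | B = 6] = (21/17) / (11/34) = 42/11.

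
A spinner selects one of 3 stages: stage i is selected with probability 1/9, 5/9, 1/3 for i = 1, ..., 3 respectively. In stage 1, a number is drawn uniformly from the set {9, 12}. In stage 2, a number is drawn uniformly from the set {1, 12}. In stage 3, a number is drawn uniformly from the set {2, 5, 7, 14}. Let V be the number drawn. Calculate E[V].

E[V | stage 1] = (9+12)/2 = 21/2.
E[V | stage 2] = (1+12)/2 = 13/2.
E[V | stage 3] = (2+5+7+14)/4 = 7.
E[V] = (1/9)·(21/2) + (5/9)·(13/2) + (1/3)·(7) = 64/9.

64/9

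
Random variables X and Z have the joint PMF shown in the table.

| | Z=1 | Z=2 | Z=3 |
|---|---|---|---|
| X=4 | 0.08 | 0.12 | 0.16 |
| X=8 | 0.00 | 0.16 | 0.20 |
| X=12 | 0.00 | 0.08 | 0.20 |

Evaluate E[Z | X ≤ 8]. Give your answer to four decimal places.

2.3889

P(X ≤ 8) = 0.72.
Σ Z·P over the event = 1·(0.08) + 2·(0.12) + 3·(0.16) + 2·(0.16) + 3·(0.20) = 1.72.
E[Z | X ≤ 8] = (1.72) / (0.72) = 2.3889.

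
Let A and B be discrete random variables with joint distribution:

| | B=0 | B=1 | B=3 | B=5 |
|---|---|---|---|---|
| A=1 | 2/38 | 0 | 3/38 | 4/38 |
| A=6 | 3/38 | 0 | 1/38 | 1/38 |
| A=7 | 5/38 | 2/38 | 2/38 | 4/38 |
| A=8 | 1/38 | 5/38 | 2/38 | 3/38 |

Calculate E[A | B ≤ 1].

13/2

P(B ≤ 1) = 9/19.
Σ A·P over the event = 1·(2/38) + 6·(3/38) + 7·(5/38) + 7·(2/38) + 8·(1/38) + 8·(5/38) = 117/38.
E[A | B ≤ 1] = (117/38) / (9/19) = 13/2.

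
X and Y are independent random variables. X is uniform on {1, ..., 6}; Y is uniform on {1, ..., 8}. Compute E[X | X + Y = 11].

P(X + Y = 11) = 1/12.
Summing X·P(x,y) over outcomes with X + Y = 11 gives 3/8.
E[X | X + Y = 11] = (3/8) / (1/12) = 9/2.

9/2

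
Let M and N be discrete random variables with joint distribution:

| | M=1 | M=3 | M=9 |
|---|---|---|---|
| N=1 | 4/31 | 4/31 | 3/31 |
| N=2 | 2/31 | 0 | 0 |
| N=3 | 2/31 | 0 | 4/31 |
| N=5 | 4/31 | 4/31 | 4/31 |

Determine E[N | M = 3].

P(M = 3) = 8/31.
Σ N·P over the event = 1·(4/31) + 5·(4/31) = 24/31.
E[N | M = 3] = (24/31) / (8/31) = 3.

3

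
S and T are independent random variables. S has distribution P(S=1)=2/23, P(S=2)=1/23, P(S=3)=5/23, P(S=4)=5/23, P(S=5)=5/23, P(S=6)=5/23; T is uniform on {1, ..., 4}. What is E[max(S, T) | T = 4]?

P(T = 4) = 1/4.
Summing max(S,T)·P(x,y) over outcomes with T = 4 gives 107/92.
E[max(S, T) | T = 4] = (107/92) / (1/4) = 107/23.

107/23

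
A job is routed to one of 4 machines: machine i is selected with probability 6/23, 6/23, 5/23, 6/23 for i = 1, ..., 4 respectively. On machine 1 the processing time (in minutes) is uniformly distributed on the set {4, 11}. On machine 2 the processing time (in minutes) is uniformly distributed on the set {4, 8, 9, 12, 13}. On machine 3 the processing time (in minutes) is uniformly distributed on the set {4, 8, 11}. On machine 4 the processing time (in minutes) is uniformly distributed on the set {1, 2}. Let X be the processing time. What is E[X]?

E[X | machine 1] = (4+11)/2 = 15/2.
E[X | machine 2] = (4+8+9+12+13)/5 = 46/5.
E[X | machine 3] = (4+8+11)/3 = 23/3.
E[X | machine 4] = (1+2)/2 = 3/2.
E[X] = (6/23)·(15/2) + (6/23)·(46/5) + (5/23)·(23/3) + (6/23)·(3/2) = 2213/345.

2213/345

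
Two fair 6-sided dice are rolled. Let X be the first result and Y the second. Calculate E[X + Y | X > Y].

7

P(X > Y) = 5/12.
Summing (X+Y)·P(x,y) over outcomes with X > Y gives 35/12.
E[X + Y | X > Y] = (35/12) / (5/12) = 7.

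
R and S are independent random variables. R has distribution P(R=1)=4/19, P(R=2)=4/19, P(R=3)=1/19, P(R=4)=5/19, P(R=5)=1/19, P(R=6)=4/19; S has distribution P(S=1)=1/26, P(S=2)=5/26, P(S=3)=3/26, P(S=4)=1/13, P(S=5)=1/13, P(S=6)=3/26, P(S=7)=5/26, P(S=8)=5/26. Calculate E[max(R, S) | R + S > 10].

P(R + S > 10) = 64/247.
Summing max(R,S)·P(x,y) over outcomes with R + S > 10 gives 464/247.
E[max(R, S) | R + S > 10] = (464/247) / (64/247) = 29/4.

29/4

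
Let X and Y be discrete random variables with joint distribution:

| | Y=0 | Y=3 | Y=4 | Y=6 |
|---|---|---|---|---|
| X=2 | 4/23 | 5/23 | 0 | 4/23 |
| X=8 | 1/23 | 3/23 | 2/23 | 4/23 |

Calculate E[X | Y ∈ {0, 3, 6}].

P(Y ∈ {0, 3, 6}) = 21/23.
Σ X·P over the event = 2·(4/23) + 2·(5/23) + 2·(4/23) + 8·(1/23) + 8·(3/23) + 8·(4/23) = 90/23.
E[X | Y ∈ {0, 3, 6}] = (90/23) / (21/23) = 30/7.

30/7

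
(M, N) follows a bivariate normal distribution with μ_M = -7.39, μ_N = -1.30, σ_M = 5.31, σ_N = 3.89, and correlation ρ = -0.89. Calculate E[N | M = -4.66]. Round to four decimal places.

For a bivariate normal, E[N | M=x] = μ_N + ρ·(σ_N/σ_M)·(x − μ_M).
E[N | M=-4.66] = -1.30 + (-0.89)·(3.89/5.31)·(-4.66 − (-7.39)) = -1.30 + (-0.651996)·(2.73) = -3.0799.

-3.0799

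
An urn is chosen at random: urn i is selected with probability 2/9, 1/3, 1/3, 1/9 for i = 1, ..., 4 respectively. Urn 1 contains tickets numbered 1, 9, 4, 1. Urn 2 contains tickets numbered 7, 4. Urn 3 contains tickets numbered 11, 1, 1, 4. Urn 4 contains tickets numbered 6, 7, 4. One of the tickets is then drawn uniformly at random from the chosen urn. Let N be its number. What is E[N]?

E[N | urn 1] = (1+9+4+1)/4 = 15/4.
E[N | urn 2] = (7+4)/2 = 11/2.
E[N | urn 3] = (11+1+1+4)/4 = 17/4.
E[N | urn 4] = (6+7+4)/3 = 17/3.
E[N] = (2/9)·(15/4) + (1/3)·(11/2) + (1/3)·(17/4) + (1/9)·(17/3) = 509/108.

509/108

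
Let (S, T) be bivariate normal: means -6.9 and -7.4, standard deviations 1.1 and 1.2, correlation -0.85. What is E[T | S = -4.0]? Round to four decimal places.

For a bivariate normal, E[T | S=x] = μ_T + ρ·(σ_T/σ_S)·(x − μ_S).
E[T | S=-4.0] = -7.4 + (-0.85)·(1.2/1.1)·(-4.0 − (-6.9)) = -7.4 + (-0.92727)·(2.9) = -10.0891.

-10.0891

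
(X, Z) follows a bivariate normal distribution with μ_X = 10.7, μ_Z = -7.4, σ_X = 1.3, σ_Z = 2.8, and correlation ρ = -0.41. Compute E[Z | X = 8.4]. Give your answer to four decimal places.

E[Z | X=x] = μ_Z + ρ(σ_Z/σ_X)(x − μ_X) for jointly normal variables.
E[Z | X=8.4] = -7.4 + (-0.41)·(2.8/1.3)·(8.4 − (10.7)) = -7.4 + (-0.88308)·(-2.3) = -5.3689.

-5.3689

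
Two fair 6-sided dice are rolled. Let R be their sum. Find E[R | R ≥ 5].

P(R ≥ 5) = 5/6.
Σ over the event: 5·1/9 + 6·5/36 + 7·1/6 + 8·5/36 + 9·1/9 + 10·1/12 + 11·1/18 + 12·1/36 = 58/9.
E[R | R ≥ 5] = (58/9) / (5/6) = 116/15.

116/15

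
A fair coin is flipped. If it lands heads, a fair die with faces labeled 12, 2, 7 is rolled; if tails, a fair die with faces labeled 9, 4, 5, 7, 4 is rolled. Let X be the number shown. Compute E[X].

E[X | heads] = (12+2+7)/3 = 7.
E[X | tails] = (9+4+5+7+4)/5 = 29/5.
E[X] = (1/2)·(7) + (1/2)·(29/5) = 32/5.

32/5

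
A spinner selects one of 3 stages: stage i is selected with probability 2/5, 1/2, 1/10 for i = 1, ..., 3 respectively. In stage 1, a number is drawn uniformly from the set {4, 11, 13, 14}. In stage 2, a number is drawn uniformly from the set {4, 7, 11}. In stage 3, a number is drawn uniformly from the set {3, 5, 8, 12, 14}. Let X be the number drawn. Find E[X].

E[X | stage 1] = (4+11+13+14)/4 = 21/2.
E[X | stage 2] = (4+7+11)/3 = 22/3.
E[X | stage 3] = (3+5+8+12+14)/5 = 42/5.
E[X] = (2/5)·(21/2) + (1/2)·(22/3) + (1/10)·(42/5) = 653/75.

653/75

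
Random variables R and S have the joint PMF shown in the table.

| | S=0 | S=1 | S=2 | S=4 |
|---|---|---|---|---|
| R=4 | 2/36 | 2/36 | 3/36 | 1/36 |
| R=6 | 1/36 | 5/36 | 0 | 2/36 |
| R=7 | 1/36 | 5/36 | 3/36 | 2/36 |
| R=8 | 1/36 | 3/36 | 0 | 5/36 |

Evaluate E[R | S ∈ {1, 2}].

130/21

P(S ∈ {1, 2}) = 7/12.
Σ R·P over the event = 4·(2/36) + 4·(3/36) + 6·(5/36) + 7·(5/36) + 7·(3/36) + 8·(3/36) = 65/18.
E[R | S ∈ {1, 2}] = (65/18) / (7/12) = 130/21.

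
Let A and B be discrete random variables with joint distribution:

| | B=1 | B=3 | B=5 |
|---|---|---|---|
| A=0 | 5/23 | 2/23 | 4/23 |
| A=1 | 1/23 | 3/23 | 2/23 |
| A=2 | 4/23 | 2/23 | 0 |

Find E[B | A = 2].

P(A = 2) = 6/23.
Σ B·P over the event = 1·(4/23) + 3·(2/23) = 10/23.
E[B | A = 2] = (10/23) / (6/23) = 5/3.

5/3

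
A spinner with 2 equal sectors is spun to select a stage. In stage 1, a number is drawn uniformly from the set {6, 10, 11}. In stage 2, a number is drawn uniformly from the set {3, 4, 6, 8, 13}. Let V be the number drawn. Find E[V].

79/10

E[V | stage 1] = (6+10+11)/3 = 9.
E[V | stage 2] = (3+4+6+8+13)/5 = 34/5.
E[V] = (1/2)·(9) + (1/2)·(34/5) = 79/10.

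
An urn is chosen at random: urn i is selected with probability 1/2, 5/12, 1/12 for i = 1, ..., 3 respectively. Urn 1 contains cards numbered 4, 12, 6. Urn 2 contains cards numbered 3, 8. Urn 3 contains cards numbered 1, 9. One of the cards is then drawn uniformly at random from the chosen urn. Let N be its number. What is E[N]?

E[N | urn 1] = (4+12+6)/3 = 22/3.
E[N | urn 2] = (3+8)/2 = 11/2.
E[N | urn 3] = (1+9)/2 = 5.
By the law of total expectation,
E[N] = (1/2)·(22/3) + (5/12)·(11/2) + (1/12)·(5) = 51/8.

51/8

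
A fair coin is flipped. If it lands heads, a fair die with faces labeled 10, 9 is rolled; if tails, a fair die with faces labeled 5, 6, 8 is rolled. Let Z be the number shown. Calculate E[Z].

E[Z | heads] = (10+9)/2 = 19/2.
E[Z | tails] = (5+6+8)/3 = 19/3.
E[Z] = (1/2)·(19/2) + (1/2)·(19/3) = 95/12.

95/12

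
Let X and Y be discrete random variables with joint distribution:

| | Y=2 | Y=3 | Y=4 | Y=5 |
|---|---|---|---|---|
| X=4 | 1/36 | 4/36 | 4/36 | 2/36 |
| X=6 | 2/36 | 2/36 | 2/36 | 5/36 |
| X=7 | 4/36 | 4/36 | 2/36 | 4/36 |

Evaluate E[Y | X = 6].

43/11

P(X = 6) = 11/36.
Σ Y·P over the event = 2·(2/36) + 3·(2/36) + 4·(2/36) + 5·(5/36) = 43/36.
E[Y | X = 6] = (43/36) / (11/36) = 43/11.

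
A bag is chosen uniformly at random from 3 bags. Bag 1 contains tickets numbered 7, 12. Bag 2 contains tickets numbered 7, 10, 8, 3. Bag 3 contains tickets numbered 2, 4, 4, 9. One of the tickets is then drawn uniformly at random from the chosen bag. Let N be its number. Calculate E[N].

E[N | bag 1] = (7+12)/2 = 19/2.
E[N | bag 2] = (7+10+8+3)/4 = 7.
E[N | bag 3] = (2+4+4+9)/4 = 19/4.
E[N] = (1/3)·(19/2) + (1/3)·(7) + (1/3)·(19/4) = 85/12.

85/12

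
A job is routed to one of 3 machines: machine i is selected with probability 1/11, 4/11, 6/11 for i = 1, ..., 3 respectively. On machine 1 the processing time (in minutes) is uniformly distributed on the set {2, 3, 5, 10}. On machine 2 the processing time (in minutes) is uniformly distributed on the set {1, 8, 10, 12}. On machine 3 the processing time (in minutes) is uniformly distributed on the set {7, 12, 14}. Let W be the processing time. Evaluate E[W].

E[W | machine 1] = (2+3+5+10)/4 = 5.
E[W | machine 2] = (1+8+10+12)/4 = 31/4.
E[W | machine 3] = (7+12+14)/3 = 11.
By the law of total expectation,
E[W] = (1/11)·(5) + (4/11)·(31/4) + (6/11)·(11) = 102/11.

102/11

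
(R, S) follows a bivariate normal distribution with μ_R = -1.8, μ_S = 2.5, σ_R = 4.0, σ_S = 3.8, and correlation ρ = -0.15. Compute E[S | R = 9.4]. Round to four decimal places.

E[S | R=x] = μ_S + ρ(σ_S/σ_R)(x − μ_R) for jointly normal variables.
E[S | R=9.4] = 2.5 + (-0.15)·(3.8/4.0)·(9.4 − (-1.8)) = 2.5 + (-0.1425)·(11.2) = 0.9040.

0.9040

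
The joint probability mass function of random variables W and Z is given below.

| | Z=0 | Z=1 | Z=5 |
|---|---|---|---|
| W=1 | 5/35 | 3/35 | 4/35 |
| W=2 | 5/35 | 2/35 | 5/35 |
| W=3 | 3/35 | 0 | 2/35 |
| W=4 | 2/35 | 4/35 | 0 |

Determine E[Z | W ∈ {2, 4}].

31/18

P(W ∈ {2, 4}) = 18/35.
Σ Z·P over the event = 0·(5/35) + 1·(2/35) + 5·(5/35) + 0·(2/35) + 1·(4/35) = 31/35.
E[Z | W ∈ {2, 4}] = (31/35) / (18/35) = 31/18.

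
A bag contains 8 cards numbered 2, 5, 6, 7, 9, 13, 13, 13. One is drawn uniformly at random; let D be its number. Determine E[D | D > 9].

P(D > 9) = 3/8.
Σ over the event: 13·3/8 = 39/8.
E[D | D > 9] = (39/8) / (3/8) = 13.

13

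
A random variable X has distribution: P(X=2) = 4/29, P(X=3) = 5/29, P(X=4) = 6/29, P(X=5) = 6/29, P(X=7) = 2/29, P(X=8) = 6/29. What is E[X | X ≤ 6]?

11/3

P(X ≤ 6) = 21/29.
Σ over the event: 2·4/29 + 3·5/29 + 4·6/29 + 5·6/29 = 77/29.
E[X | X ≤ 6] = (77/29) / (21/29) = 11/3.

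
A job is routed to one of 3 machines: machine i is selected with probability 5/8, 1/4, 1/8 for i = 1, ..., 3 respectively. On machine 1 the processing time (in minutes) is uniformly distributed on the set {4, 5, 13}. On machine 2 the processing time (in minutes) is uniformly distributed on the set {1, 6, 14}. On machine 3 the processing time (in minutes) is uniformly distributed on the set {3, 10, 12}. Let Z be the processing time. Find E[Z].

59/8

E[Z | machine 1] = (4+5+13)/3 = 22/3.
E[Z | machine 2] = (1+6+14)/3 = 7.
E[Z | machine 3] = (3+10+12)/3 = 25/3.
By the law of total expectation,
E[Z] = (5/8)·(22/3) + (1/4)·(7) + (1/8)·(25/3) = 59/8.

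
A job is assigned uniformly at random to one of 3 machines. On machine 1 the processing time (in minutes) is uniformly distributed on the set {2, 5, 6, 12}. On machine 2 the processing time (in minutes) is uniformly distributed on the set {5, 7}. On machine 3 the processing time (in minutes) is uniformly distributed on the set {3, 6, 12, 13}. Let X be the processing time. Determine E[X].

83/12

E[X | machine 1] = (2+5+6+12)/4 = 25/4.
E[X | machine 2] = (5+7)/2 = 6.
E[X | machine 3] = (3+6+12+13)/4 = 17/2.
E[X] = (1/3)·(25/4) + (1/3)·(6) + (1/3)·(17/2) = 83/12.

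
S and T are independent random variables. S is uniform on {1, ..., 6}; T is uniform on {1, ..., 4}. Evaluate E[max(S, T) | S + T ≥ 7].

Outcomes with S + T ≥ 7: (3,4), (4,3), (4,4), (5,2), (5,3), (5,4), (6,1), (6,2), (6,3), (6,4), each with probability 1/24.
E[max(S, T) | S + T ≥ 7] = (4 + 4 + 4 + 5 + 5 + 5 + 6 + 6 + 6 + 6) / 10 = 51/10.

51/10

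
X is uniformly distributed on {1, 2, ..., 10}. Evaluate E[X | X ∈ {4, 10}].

P(X ∈ {4, 10}) = 1/5.
Σ over the event: 4·1/10 + 10·1/10 = 7/5.
E[X | X ∈ {4, 10}] = (7/5) / (1/5) = 7.

7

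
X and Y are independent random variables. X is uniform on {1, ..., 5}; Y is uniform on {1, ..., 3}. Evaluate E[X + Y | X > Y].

17/3

Outcomes with X > Y: (2,1), (3,1), (3,2), (4,1), (4,2), (4,3), (5,1), (5,2), (5,3), each with probability 1/15.
E[X + Y | X > Y] = (3 + 4 + 5 + 5 + 6 + 7 + 6 + 7 + 8) / 9 = 17/3.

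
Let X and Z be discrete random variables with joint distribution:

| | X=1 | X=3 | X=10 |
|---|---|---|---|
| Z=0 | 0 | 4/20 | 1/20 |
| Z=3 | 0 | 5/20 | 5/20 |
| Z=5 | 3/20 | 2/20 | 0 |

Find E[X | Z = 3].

13/2

P(Z = 3) = 1/2.
Σ X·P over the event = 3·(5/20) + 10·(5/20) = 13/4.
E[X | Z = 3] = (13/4) / (1/2) = 13/2.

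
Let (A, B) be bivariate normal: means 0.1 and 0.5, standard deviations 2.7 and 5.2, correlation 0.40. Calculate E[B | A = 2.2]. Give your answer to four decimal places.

E[B | A=x] = μ_B + ρ(σ_B/σ_A)(x − μ_A) for jointly normal variables.
E[B | A=2.2] = 0.5 + (0.40)·(5.2/2.7)·(2.2 − (0.1)) = 0.5 + (0.77037)·(2.1) = 2.1178.

2.1178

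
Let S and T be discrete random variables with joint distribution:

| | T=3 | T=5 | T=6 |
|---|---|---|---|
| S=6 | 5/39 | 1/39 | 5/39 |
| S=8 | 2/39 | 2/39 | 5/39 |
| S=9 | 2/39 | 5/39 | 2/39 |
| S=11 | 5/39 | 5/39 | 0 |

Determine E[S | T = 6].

P(T = 6) = 4/13.
Σ S·P over the event = 6·(5/39) + 8·(5/39) + 9·(2/39) = 88/39.
E[S | T = 6] = (88/39) / (4/13) = 22/3.

22/3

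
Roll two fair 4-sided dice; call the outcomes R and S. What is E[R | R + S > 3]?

P(R + S > 3) = 13/16.
Summing R·P(x,y) over outcomes with R + S > 3 gives 9/4.
E[R | R + S > 3] = (9/4) / (13/16) = 36/13.

36/13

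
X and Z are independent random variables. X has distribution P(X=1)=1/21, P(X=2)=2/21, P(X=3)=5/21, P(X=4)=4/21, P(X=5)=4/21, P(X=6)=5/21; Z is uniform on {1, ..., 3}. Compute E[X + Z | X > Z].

P(X > Z) = 17/21.
Summing (X+Z)·P(x,y) over outcomes with X > Z gives 109/21.
E[X + Z | X > Z] = (109/21) / (17/21) = 109/17.

109/17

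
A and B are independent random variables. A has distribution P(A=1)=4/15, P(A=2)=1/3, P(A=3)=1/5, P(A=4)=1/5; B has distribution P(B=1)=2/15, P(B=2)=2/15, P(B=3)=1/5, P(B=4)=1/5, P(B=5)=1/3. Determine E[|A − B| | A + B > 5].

65/33

P(A + B > 5) = 44/75.
Summing |A−B|·P(x,y) over outcomes with A + B > 5 gives 52/45.
E[|A − B| | A + B > 5] = (52/45) / (44/75) = 65/33.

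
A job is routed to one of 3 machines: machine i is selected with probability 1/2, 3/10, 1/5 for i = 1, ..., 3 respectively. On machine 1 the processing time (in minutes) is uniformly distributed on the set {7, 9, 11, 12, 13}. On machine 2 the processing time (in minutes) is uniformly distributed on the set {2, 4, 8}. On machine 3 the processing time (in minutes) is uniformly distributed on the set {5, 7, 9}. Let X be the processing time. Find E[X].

8

E[X | machine 1] = (7+9+11+12+13)/5 = 52/5.
E[X | machine 2] = (2+4+8)/3 = 14/3.
E[X | machine 3] = (5+7+9)/3 = 7.
E[X] = (1/2)·(52/5) + (3/10)·(14/3) + (1/5)·(7) = 8.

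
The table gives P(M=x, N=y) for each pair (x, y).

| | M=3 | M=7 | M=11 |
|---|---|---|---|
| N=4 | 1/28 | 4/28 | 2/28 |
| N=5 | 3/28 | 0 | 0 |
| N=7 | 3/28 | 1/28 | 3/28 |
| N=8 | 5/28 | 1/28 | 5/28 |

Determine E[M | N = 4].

P(N = 4) = 1/4.
Summing M·P(M=x,N=y) over the conditioning event gives 53/28.
E[M | N = 4] = (53/28) / (1/4) = 53/7.

53/7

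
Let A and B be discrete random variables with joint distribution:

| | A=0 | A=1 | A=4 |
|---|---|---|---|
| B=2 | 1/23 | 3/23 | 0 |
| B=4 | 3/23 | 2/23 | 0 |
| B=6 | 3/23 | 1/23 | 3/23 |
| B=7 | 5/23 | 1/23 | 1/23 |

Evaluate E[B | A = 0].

67/12

P(A = 0) = 12/23.
Σ B·P over the event = 2·(1/23) + 4·(3/23) + 6·(3/23) + 7·(5/23) = 67/23.
E[B | A = 0] = (67/23) / (12/23) = 67/12.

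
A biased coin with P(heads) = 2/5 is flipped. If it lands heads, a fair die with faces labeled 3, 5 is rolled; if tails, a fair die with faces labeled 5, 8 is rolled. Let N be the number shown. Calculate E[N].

E[N | heads] = (3+5)/2 = 4.
E[N | tails] = (5+8)/2 = 13/2.
E[N] = (2/5)·(4) + (3/5)·(13/2) = 11/2.

11/2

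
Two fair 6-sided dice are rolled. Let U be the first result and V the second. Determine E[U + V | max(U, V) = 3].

Outcomes with max(U, V) = 3: (1,3), (2,3), (3,1), (3,2), (3,3), each with probability 1/36.
E[U + V | max(U, V) = 3] = (4 + 5 + 4 + 5 + 6) / 5 = 24/5.

24/5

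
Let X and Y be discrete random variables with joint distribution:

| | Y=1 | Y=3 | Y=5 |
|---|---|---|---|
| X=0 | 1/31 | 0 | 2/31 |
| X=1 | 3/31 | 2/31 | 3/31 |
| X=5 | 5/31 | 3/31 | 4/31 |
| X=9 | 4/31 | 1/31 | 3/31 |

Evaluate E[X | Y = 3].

P(Y = 3) = 6/31.
Summing X·P(X=x,Y=y) over the conditioning event gives 26/31.
E[X | Y = 3] = (26/31) / (6/31) = 13/3.

13/3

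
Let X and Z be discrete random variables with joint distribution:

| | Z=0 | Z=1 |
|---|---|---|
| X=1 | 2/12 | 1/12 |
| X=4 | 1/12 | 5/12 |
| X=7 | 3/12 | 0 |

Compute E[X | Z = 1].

P(Z = 1) = 1/2.
Σ X·P over the event = 1·(1/12) + 4·(5/12) = 7/4.
E[X | Z = 1] = (7/4) / (1/2) = 7/2.

7/2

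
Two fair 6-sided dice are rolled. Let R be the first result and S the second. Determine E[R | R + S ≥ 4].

P(R + S ≥ 4) = 11/12.
Summing R·P(x,y) over outcomes with R + S ≥ 4 gives 61/18.
E[R | R + S ≥ 4] = (61/18) / (11/12) = 122/33.

122/33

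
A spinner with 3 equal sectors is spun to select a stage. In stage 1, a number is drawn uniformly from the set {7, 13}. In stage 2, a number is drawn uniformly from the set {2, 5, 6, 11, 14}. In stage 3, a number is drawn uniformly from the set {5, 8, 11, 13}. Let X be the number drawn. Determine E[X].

E[X | stage 1] = (7+13)/2 = 10.
E[X | stage 2] = (2+5+6+11+14)/5 = 38/5.
E[X | stage 3] = (5+8+11+13)/4 = 37/4.
E[X] = (1/3)·(10) + (1/3)·(38/5) + (1/3)·(37/4) = 179/20.

179/20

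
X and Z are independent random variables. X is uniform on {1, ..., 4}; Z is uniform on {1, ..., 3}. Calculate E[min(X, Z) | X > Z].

5/3

P(X > Z) = 1/2.
Summing min(X,Z)·P(x,y) over outcomes with X > Z gives 5/6.
E[min(X, Z) | X > Z] = (5/6) / (1/2) = 5/3.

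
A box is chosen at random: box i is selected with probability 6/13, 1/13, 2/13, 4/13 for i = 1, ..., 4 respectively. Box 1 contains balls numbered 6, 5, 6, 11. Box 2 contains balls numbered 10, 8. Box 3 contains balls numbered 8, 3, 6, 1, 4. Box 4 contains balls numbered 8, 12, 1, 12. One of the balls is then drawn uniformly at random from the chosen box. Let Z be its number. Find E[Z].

464/65

E[Z | box 1] = (6+5+6+11)/4 = 7.
E[Z | box 2] = (10+8)/2 = 9.
E[Z | box 3] = (8+3+6+1+4)/5 = 22/5.
E[Z | box 4] = (8+12+1+12)/4 = 33/4.
By the law of total expectation,
E[Z] = (6/13)·(7) + (1/13)·(9) + (2/13)·(22/5) + (4/13)·(33/4) = 464/65.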